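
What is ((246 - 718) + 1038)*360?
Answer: 203760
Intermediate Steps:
((246 - 718) + 1038)*360 = (-472 + 1038)*360 = 566*360 = 203760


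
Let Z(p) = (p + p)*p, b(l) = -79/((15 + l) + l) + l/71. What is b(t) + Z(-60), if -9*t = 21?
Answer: 47490902/6603 ≈ 7192.3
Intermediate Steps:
t = -7/3 (t = -⅑*21 = -7/3 ≈ -2.3333)
b(l) = -79/(15 + 2*l) + l/71 (b(l) = -79/(15 + 2*l) + l*(1/71) = -79/(15 + 2*l) + l/71)
Z(p) = 2*p² (Z(p) = (2*p)*p = 2*p²)
b(t) + Z(-60) = (-5609 + 2*(-7/3)² + 15*(-7/3))/(71*(15 + 2*(-7/3))) + 2*(-60)² = (-5609 + 2*(49/9) - 35)/(71*(15 - 14/3)) + 2*3600 = (-5609 + 98/9 - 35)/(71*(31/3)) + 7200 = (1/71)*(3/31)*(-50698/9) + 7200 = -50698/6603 + 7200 = 47490902/6603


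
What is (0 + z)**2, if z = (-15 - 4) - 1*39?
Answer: 3364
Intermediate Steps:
z = -58 (z = -19 - 39 = -58)
(0 + z)**2 = (0 - 58)**2 = (-58)**2 = 3364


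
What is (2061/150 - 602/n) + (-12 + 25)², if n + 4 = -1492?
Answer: 3424763/18700 ≈ 183.14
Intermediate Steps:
n = -1496 (n = -4 - 1492 = -1496)
(2061/150 - 602/n) + (-12 + 25)² = (2061/150 - 602/(-1496)) + (-12 + 25)² = (2061*(1/150) - 602*(-1/1496)) + 13² = (687/50 + 301/748) + 169 = 264463/18700 + 169 = 3424763/18700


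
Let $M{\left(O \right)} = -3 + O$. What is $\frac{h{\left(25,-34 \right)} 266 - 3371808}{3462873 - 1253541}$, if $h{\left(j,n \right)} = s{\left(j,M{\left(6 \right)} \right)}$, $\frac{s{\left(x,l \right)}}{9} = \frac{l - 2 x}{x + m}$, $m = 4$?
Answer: $- \frac{16315825}{10678438} \approx -1.5279$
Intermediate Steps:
$s{\left(x,l \right)} = \frac{9 \left(l - 2 x\right)}{4 + x}$ ($s{\left(x,l \right)} = 9 \frac{l - 2 x}{x + 4} = 9 \frac{l - 2 x}{4 + x} = \frac{9 \left(l - 2 x\right)}{4 + x}$)
$h{\left(j,n \right)} = \frac{9 \left(3 - 2 j\right)}{4 + j}$ ($h{\left(j,n \right)} = \frac{9 \left(\left(-3 + 6\right) - 2 j\right)}{4 + j} = \frac{9 \left(3 - 2 j\right)}{4 + j}$)
$\frac{h{\left(25,-34 \right)} 266 - 3371808}{3462873 - 1253541} = \frac{\frac{9 \left(3 - 50\right)}{4 + 25} \cdot 266 - 3371808}{3462873 - 1253541} = \frac{\frac{9 \left(3 - 50\right)}{29} \cdot 266 - 3371808}{2209332} = \left(9 \cdot \frac{1}{29} \left(-47\right) 266 - 3371808\right) \frac{1}{2209332} = \left(\left(- \frac{423}{29}\right) 266 - 3371808\right) \frac{1}{2209332} = \left(- \frac{112518}{29} - 3371808\right) \frac{1}{2209332} = \left(- \frac{97894950}{29}\right) \frac{1}{2209332} = - \frac{16315825}{10678438}$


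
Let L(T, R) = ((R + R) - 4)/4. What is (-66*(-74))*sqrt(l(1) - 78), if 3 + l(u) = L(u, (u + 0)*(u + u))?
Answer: 43956*I ≈ 43956.0*I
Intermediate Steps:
L(T, R) = -1 + R/2 (L(T, R) = (2*R - 4)*(1/4) = (-4 + 2*R)*(1/4) = -1 + R/2)
l(u) = -4 + u**2 (l(u) = -3 + (-1 + ((u + 0)*(u + u))/2) = -3 + (-1 + (u*(2*u))/2) = -3 + (-1 + (2*u**2)/2) = -3 + (-1 + u**2) = -4 + u**2)
(-66*(-74))*sqrt(l(1) - 78) = (-66*(-74))*sqrt((-4 + 1**2) - 78) = 4884*sqrt((-4 + 1) - 78) = 4884*sqrt(-3 - 78) = 4884*sqrt(-81) = 4884*(9*I) = 43956*I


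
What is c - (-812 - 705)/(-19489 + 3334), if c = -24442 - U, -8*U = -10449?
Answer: -3327699811/129240 ≈ -25748.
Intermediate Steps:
U = 10449/8 (U = -1/8*(-10449) = 10449/8 ≈ 1306.1)
c = -205985/8 (c = -24442 - 1*10449/8 = -24442 - 10449/8 = -205985/8 ≈ -25748.)
c - (-812 - 705)/(-19489 + 3334) = -205985/8 - (-812 - 705)/(-19489 + 3334) = -205985/8 - (-1517)/(-16155) = -205985/8 - (-1517)*(-1)/16155 = -205985/8 - 1*1517/16155 = -205985/8 - 1517/16155 = -3327699811/129240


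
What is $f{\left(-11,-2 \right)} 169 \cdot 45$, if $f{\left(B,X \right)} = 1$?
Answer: $7605$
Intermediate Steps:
$f{\left(-11,-2 \right)} 169 \cdot 45 = 1 \cdot 169 \cdot 45 = 169 \cdot 45 = 7605$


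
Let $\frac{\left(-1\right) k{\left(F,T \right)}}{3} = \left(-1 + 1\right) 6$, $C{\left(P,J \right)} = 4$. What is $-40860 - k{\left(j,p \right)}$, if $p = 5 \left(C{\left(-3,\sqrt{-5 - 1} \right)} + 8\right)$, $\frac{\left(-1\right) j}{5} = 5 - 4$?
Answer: $-40860$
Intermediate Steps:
$j = -5$ ($j = - 5 \left(5 - 4\right) = \left(-5\right) 1 = -5$)
$p = 60$ ($p = 5 \left(4 + 8\right) = 5 \cdot 12 = 60$)
$k{\left(F,T \right)} = 0$ ($k{\left(F,T \right)} = - 3 \left(-1 + 1\right) 6 = - 3 \cdot 0 \cdot 6 = \left(-3\right) 0 = 0$)
$-40860 - k{\left(j,p \right)} = -40860 - 0 = -40860 + 0 = -40860$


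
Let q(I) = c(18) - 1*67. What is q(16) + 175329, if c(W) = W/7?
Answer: 1226852/7 ≈ 1.7526e+5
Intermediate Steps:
c(W) = W/7 (c(W) = W*(⅐) = W/7)
q(I) = -451/7 (q(I) = (⅐)*18 - 1*67 = 18/7 - 67 = -451/7)
q(16) + 175329 = -451/7 + 175329 = 1226852/7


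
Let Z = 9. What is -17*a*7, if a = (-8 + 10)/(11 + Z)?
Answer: -119/10 ≈ -11.900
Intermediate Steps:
a = ⅒ (a = (-8 + 10)/(11 + 9) = 2/20 = 2*(1/20) = ⅒ ≈ 0.10000)
-17*a*7 = -17*⅒*7 = -17/10*7 = -119/10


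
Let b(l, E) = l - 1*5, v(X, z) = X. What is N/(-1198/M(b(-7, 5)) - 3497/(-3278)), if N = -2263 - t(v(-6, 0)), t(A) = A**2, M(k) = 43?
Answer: 324053246/3776673 ≈ 85.804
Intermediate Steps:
b(l, E) = -5 + l (b(l, E) = l - 5 = -5 + l)
N = -2299 (N = -2263 - 1*(-6)**2 = -2263 - 1*36 = -2263 - 36 = -2299)
N/(-1198/M(b(-7, 5)) - 3497/(-3278)) = -2299/(-1198/43 - 3497/(-3278)) = -2299/(-1198*1/43 - 3497*(-1/3278)) = -2299/(-1198/43 + 3497/3278) = -2299/(-3776673/140954) = -2299*(-140954/3776673) = 324053246/3776673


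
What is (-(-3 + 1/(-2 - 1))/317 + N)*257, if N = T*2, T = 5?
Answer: 2446640/951 ≈ 2572.7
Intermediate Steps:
N = 10 (N = 5*2 = 10)
(-(-3 + 1/(-2 - 1))/317 + N)*257 = (-(-3 + 1/(-2 - 1))/317 + 10)*257 = (-(-3 + 1/(-3))*(1/317) + 10)*257 = (-(-3 - ⅓)*(1/317) + 10)*257 = (-1*(-10/3)*(1/317) + 10)*257 = ((10/3)*(1/317) + 10)*257 = (10/951 + 10)*257 = (9520/951)*257 = 2446640/951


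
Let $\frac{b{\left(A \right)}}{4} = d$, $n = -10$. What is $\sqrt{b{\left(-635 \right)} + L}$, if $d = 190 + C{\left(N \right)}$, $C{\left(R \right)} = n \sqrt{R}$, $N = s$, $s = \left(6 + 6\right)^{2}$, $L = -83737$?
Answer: $3 i \sqrt{9273} \approx 288.89 i$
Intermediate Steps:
$s = 144$ ($s = 12^{2} = 144$)
$N = 144$
$C{\left(R \right)} = - 10 \sqrt{R}$
$d = 70$ ($d = 190 - 10 \sqrt{144} = 190 - 120 = 70$)
$b{\left(A \right)} = 280$ ($b{\left(A \right)} = 4 \cdot 70 = 280$)
$\sqrt{b{\left(-635 \right)} + L} = \sqrt{280 - 83737} = \sqrt{-83457} = 3 i \sqrt{9273}$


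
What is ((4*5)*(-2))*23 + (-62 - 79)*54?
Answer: -8534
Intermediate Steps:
((4*5)*(-2))*23 + (-62 - 79)*54 = (20*(-2))*23 - 141*54 = -40*23 - 7614 = -920 - 7614 = -8534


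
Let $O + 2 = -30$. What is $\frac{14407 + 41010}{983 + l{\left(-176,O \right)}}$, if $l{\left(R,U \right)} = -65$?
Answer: $\frac{55417}{918} \approx 60.367$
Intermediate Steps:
$O = -32$ ($O = -2 - 30 = -32$)
$\frac{14407 + 41010}{983 + l{\left(-176,O \right)}} = \frac{14407 + 41010}{983 - 65} = \frac{55417}{918}$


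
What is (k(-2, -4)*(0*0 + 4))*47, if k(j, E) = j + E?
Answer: -1128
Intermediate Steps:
k(j, E) = E + j
(k(-2, -4)*(0*0 + 4))*47 = ((-4 - 2)*(0*0 + 4))*47 = -6*(0 + 4)*47 = -6*4*47 = -24*47 = -1128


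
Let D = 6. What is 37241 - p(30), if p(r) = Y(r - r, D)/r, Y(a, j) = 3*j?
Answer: 186202/5 ≈ 37240.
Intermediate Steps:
p(r) = 18/r (p(r) = (3*6)/r = 18/r)
37241 - p(30) = 37241 - 18/30 = 37241 - 1*⅗ = 37241 - ⅗ = 186202/5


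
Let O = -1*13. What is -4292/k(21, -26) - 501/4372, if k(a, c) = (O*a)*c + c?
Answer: -1394231/1932424 ≈ -0.72149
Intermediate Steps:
O = -13
k(a, c) = c - 13*a*c (k(a, c) = (-13*a)*c + c = -13*a*c + c = c - 13*a*c)
-4292/k(21, -26) - 501/4372 = -4292*(-1/(26*(1 - 13*21))) - 501/4372 = -4292*(-1/(26*(1 - 273))) - 501*1/4372 = -4292/((-26*(-272))) - 501/4372 = -4292/7072 - 501/4372 = -4292*1/7072 - 501/4372 = -1073/1768 - 501/4372 = -1394231/1932424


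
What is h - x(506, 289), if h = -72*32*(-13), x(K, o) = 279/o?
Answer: 8655849/289 ≈ 29951.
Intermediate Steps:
h = 29952 (h = -2304*(-13) = 29952)
h - x(506, 289) = 29952 - 279/289 = 8655849/289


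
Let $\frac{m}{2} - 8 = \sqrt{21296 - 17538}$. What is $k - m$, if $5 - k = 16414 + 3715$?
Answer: $-20140 - 2 \sqrt{3758} \approx -20263.0$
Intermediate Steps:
$k = -20124$ ($k = 5 - \left(16414 + 3715\right) = 5 - 20129 = -20124$)
$m = 16 + 2 \sqrt{3758}$ ($m = 16 + 2 \sqrt{21296 - 17538} = 16 + 2 \sqrt{3758} \approx 138.6$)
$k - m = -20124 - \left(16 + 2 \sqrt{3758}\right) = -20140 - 2 \sqrt{3758}$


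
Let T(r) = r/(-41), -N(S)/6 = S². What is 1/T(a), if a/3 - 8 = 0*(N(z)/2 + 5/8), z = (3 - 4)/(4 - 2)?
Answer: -41/24 ≈ -1.7083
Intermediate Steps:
z = -½ (z = -1/2 = -1*½ = -½ ≈ -0.50000)
N(S) = -6*S²
a = 24 (a = 24 + 3*(0*(-6*(-½)²/2 + 5/8)) = 24 + 3*(0*(-6*¼*(½) + 5*(⅛))) = 24 + 3*(0*(-3/2*½ + 5/8)) = 24 + 3*(0*(-¾ + 5/8)) = 24 + 3*(0*(-⅛)) = 24 + 3*0 = 24 + 0 = 24)
T(r) = -r/41 (T(r) = r*(-1/41) = -r/41)
1/T(a) = 1/(-1/41*24) = 1/(-24/41) = -41/24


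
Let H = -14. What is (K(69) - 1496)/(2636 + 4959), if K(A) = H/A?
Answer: -103238/524055 ≈ -0.19700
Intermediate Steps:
K(A) = -14/A
(K(69) - 1496)/(2636 + 4959) = (-14/69 - 1496)/(2636 + 4959) = (-14*1/69 - 1496)/7595 = (-14/69 - 1496)*(1/7595) = -103238/69*1/7595 = -103238/524055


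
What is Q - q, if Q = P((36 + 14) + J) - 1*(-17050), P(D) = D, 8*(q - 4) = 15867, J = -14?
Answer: 120789/8 ≈ 15099.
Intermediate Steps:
q = 15899/8 (q = 4 + (1/8)*15867 = 4 + 15867/8 = 15899/8 ≈ 1987.4)
Q = 17086 (Q = ((36 + 14) - 14) - 1*(-17050) = (50 - 14) + 17050 = 36 + 17050 = 17086)
Q - q = 17086 - 1*15899/8 = 17086 - 15899/8 = 120789/8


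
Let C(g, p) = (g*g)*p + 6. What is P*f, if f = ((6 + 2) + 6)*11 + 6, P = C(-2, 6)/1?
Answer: 4800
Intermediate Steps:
C(g, p) = 6 + p*g**2 (C(g, p) = g**2*p + 6 = p*g**2 + 6 = 6 + p*g**2)
P = 30 (P = (6 + 6*(-2)**2)/1 = (6 + 6*4)*1 = (6 + 24)*1 = 30*1 = 30)
f = 160 (f = (8 + 6)*11 + 6 = 14*11 + 6 = 154 + 6 = 160)
P*f = 30*160 = 4800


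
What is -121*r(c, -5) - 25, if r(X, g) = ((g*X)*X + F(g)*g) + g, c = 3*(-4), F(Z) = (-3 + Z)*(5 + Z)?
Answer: 87700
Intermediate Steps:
c = -12
r(X, g) = g + g*X² + g*(-15 + g² + 2*g) (r(X, g) = ((g*X)*X + (-15 + g² + 2*g)*g) + g = ((X*g)*X + g*(-15 + g² + 2*g)) + g = (g*X² + g*(-15 + g² + 2*g)) + g = g + g*X² + g*(-15 + g² + 2*g))
-121*r(c, -5) - 25 = -(-605)*(-14 + (-12)² + (-5)² + 2*(-5)) - 25 = -(-605)*(-14 + 144 + 25 - 10) - 25 = -(-605)*145 - 25 = -121*(-725) - 25 = 87725 - 25 = 87700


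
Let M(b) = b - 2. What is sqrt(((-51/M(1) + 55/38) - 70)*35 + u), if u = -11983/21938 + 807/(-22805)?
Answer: 2*I*sqrt(3472663303986646468965)/4752812855 ≈ 24.798*I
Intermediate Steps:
u = -290976281/500296090 (u = -11983*1/21938 + 807*(-1/22805) = -11983/21938 - 807/22805 = -290976281/500296090 ≈ -0.58161)
M(b) = -2 + b
sqrt(((-51/M(1) + 55/38) - 70)*35 + u) = sqrt(((-51/(-2 + 1) + 55/38) - 70)*35 - 290976281/500296090) = sqrt(((-51/(-1) + 55*(1/38)) - 70)*35 - 290976281/500296090) = sqrt(((-51*(-1) + 55/38) - 70)*35 - 290976281/500296090) = sqrt(((51 + 55/38) - 70)*35 - 290976281/500296090) = sqrt((1993/38 - 70)*35 - 290976281/500296090) = sqrt(-667/38*35 - 290976281/500296090) = sqrt(-23345/38 - 290976281/500296090) = sqrt(-2922617329932/4752812855) = 2*I*sqrt(3472663303986646468965)/4752812855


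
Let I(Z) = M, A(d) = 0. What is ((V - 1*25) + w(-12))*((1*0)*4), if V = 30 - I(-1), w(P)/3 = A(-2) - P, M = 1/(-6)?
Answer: 0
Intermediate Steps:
M = -⅙ (M = 1*(-⅙) = -⅙ ≈ -0.16667)
I(Z) = -⅙
w(P) = -3*P (w(P) = 3*(0 - P) = 3*(-P) = -3*P)
V = 181/6 (V = 30 - 1*(-⅙) = 30 + ⅙ = 181/6 ≈ 30.167)
((V - 1*25) + w(-12))*((1*0)*4) = ((181/6 - 1*25) - 3*(-12))*((1*0)*4) = ((181/6 - 25) + 36)*(0*4) = (31/6 + 36)*0 = (247/6)*0 = 0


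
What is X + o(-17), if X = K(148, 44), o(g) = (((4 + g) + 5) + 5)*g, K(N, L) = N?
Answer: 199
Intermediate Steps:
o(g) = g*(14 + g) (o(g) = ((9 + g) + 5)*g = (14 + g)*g = g*(14 + g))
X = 148
X + o(-17) = 148 - 17*(14 - 17) = 148 - 17*(-3) = 148 + 51 = 199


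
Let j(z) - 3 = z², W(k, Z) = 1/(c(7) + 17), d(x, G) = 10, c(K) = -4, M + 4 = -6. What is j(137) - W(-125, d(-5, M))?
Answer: 244035/13 ≈ 18772.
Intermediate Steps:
M = -10 (M = -4 - 6 = -10)
W(k, Z) = 1/13 (W(k, Z) = 1/(-4 + 17) = 1/13)
j(z) = 3 + z²
j(137) - W(-125, d(-5, M)) = (3 + 137²) - 1*1/13 = (3 + 18769) - 1/13 = 18772 - 1/13 = 244035/13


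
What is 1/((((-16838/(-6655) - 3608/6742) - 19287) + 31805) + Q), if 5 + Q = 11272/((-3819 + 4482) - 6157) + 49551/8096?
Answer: 45356891836960/567825818686828811 ≈ 7.9878e-5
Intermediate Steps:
Q = -20711019/22239712 (Q = -5 + (11272/((-3819 + 4482) - 6157) + 49551/8096) = -5 + (11272/(663 - 6157) + 49551*(1/8096)) = -5 + (11272/(-5494) + 49551/8096) = -5 + (11272*(-1/5494) + 49551/8096) = -5 + (-5636/2747 + 49551/8096) = -5 + 90487541/22239712 = -20711019/22239712 ≈ -0.93126)
1/((((-16838/(-6655) - 3608/6742) - 19287) + 31805) + Q) = 1/((((-16838/(-6655) - 3608/6742) - 19287) + 31805) - 20711019/22239712) = 1/((((-16838*(-1/6655) - 3608*1/6742) - 19287) + 31805) - 20711019/22239712) = 1/((((16838/6655 - 1804/3371) - 19287) + 31805) - 20711019/22239712) = 1/(((44755278/22434005 - 19287) + 31805) - 20711019/22239712) = 1/((-432639899157/22434005 + 31805) - 20711019/22239712) = 1/(280873629868/22434005 - 20711019/22239712) = 1/(567825818686828811/45356891836960) = 45356891836960/567825818686828811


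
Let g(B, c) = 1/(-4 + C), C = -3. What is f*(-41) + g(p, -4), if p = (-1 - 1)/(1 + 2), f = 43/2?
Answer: -12343/14 ≈ -881.64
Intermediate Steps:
f = 43/2 (f = 43*(½) = 43/2 ≈ 21.500)
p = -⅔ (p = -2/3 = -2*⅓ = -⅔ ≈ -0.66667)
g(B, c) = -⅐ (g(B, c) = 1/(-4 - 3) = 1/(-7) = -⅐)
f*(-41) + g(p, -4) = (43/2)*(-41) - ⅐ = -1763/2 - ⅐ = -12343/14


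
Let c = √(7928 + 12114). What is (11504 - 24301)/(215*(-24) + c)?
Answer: 33016260/13302779 + 12797*√20042/26605558 ≈ 2.5500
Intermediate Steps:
c = √20042 ≈ 141.57
(11504 - 24301)/(215*(-24) + c) = (11504 - 24301)/(215*(-24) + √20042) = -12797/(-5160 + √20042)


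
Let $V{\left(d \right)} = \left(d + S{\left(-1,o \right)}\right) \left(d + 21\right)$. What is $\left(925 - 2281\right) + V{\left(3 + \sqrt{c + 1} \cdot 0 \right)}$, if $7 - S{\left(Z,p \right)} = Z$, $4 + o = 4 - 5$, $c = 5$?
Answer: $-1092$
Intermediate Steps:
$o = -5$ ($o = -4 + \left(4 - 5\right) = -4 - 1 = -5$)
$S{\left(Z,p \right)} = 7 - Z$
$V{\left(d \right)} = \left(8 + d\right) \left(21 + d\right)$ ($V{\left(d \right)} = \left(d + \left(7 - -1\right)\right) \left(d + 21\right) = \left(d + \left(7 + 1\right)\right) \left(21 + d\right) = \left(d + 8\right) \left(21 + d\right) = \left(8 + d\right) \left(21 + d\right)$)
$\left(925 - 2281\right) + V{\left(3 + \sqrt{c + 1} \cdot 0 \right)} = \left(925 - 2281\right) + \left(168 + \left(3 + \sqrt{5 + 1} \cdot 0\right)^{2} + 29 \left(3 + \sqrt{5 + 1} \cdot 0\right)\right) = -1356 + \left(168 + \left(3 + \sqrt{6} \cdot 0\right)^{2} + 29 \left(3 + \sqrt{6} \cdot 0\right)\right) = -1356 + \left(168 + \left(3 + 0\right)^{2} + 29 \left(3 + 0\right)\right) = -1356 + \left(168 + 3^{2} + 29 \cdot 3\right) = -1356 + \left(168 + 9 + 87\right) = -1356 + 264 = -1092$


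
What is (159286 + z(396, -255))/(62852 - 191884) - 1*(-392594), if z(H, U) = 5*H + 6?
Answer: 6332128467/16129 ≈ 3.9259e+5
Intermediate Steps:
z(H, U) = 6 + 5*H
(159286 + z(396, -255))/(62852 - 191884) - 1*(-392594) = (159286 + (6 + 5*396))/(62852 - 191884) - 1*(-392594) = (159286 + (6 + 1980))/(-129032) + 392594 = (159286 + 1986)*(-1/129032) + 392594 = 161272*(-1/129032) + 392594 = -20159/16129 + 392594 = 6332128467/16129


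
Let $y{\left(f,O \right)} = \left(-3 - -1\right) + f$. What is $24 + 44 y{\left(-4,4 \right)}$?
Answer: $-240$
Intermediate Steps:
$y{\left(f,O \right)} = -2 + f$ ($y{\left(f,O \right)} = \left(-3 + 1\right) + f = -2 + f$)
$24 + 44 y{\left(-4,4 \right)} = 24 + 44 \left(-2 - 4\right) = 24 + 44 \left(-6\right) = 24 - 264 = -240$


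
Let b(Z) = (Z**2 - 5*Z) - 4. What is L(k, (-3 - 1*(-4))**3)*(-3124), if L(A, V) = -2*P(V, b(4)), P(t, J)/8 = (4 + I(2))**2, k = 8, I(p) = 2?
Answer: 1799424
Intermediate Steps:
b(Z) = -4 + Z**2 - 5*Z
P(t, J) = 288 (P(t, J) = 8*(4 + 2)**2 = 8*6**2 = 8*36 = 288)
L(A, V) = -576 (L(A, V) = -2*288 = -576)
L(k, (-3 - 1*(-4))**3)*(-3124) = -576*(-3124) = 1799424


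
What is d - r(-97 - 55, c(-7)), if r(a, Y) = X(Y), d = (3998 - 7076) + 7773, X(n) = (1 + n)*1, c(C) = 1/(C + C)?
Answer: 65717/14 ≈ 4694.1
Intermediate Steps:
c(C) = 1/(2*C)
X(n) = 1 + n
d = 4695 (d = -3078 + 7773 = 4695)
r(a, Y) = 1 + Y
d - r(-97 - 55, c(-7)) = 4695 - (1 + (½)/(-7)) = 4695 - (1 + (½)*(-⅐)) = 4695 - (1 - 1/14) = 4695 - 1*13/14 = 4695 - 13/14 = 65717/14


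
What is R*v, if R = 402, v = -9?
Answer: -3618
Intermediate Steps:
R*v = 402*(-9) = -3618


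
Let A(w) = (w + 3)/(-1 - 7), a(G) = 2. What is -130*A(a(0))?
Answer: 325/4 ≈ 81.250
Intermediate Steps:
A(w) = -3/8 - w/8 (A(w) = (3 + w)/(-8) = (3 + w)*(-⅛) = -3/8 - w/8)
-130*A(a(0)) = -130*(-3/8 - ⅛*2) = -130*(-3/8 - ¼) = -130*(-5/8) = 325/4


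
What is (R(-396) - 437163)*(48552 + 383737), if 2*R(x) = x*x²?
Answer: -13611367457259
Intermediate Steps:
R(x) = x³/2 (R(x) = (x*x²)/2 = x³/2)
(R(-396) - 437163)*(48552 + 383737) = ((½)*(-396)³ - 437163)*(48552 + 383737) = ((½)*(-62099136) - 437163)*432289 = (-31049568 - 437163)*432289 = -31486731*432289 = -13611367457259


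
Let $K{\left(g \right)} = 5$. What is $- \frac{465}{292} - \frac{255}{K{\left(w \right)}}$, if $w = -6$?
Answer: $- \frac{15357}{292} \approx -52.592$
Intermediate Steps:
$- \frac{465}{292} - \frac{255}{K{\left(w \right)}} = - \frac{465}{292} - \frac{255}{5} = \left(-465\right) \frac{1}{292} - 51 = - \frac{465}{292} - 51 = - \frac{15357}{292}$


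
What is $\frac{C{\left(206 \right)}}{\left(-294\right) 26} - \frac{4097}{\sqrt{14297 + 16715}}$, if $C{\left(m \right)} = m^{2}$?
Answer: $- \frac{10609}{1911} - \frac{4097 \sqrt{7753}}{15506} \approx -28.816$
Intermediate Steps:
$\frac{C{\left(206 \right)}}{\left(-294\right) 26} - \frac{4097}{\sqrt{14297 + 16715}} = \frac{206^{2}}{\left(-294\right) 26} - \frac{4097}{\sqrt{14297 + 16715}} = \frac{42436}{-7644} - \frac{4097}{\sqrt{31012}} = 42436 \left(- \frac{1}{7644}\right) - \frac{4097}{2 \sqrt{7753}} = - \frac{10609}{1911} - 4097 \frac{\sqrt{7753}}{15506} = - \frac{10609}{1911} - \frac{4097 \sqrt{7753}}{15506}$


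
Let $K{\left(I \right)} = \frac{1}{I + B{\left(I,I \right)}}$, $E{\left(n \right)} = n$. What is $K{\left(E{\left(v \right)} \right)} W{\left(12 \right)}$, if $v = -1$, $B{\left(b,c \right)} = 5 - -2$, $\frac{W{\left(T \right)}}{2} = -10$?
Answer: $- \frac{10}{3} \approx -3.3333$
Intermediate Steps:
$W{\left(T \right)} = -20$ ($W{\left(T \right)} = 2 \left(-10\right) = -20$)
$B{\left(b,c \right)} = 7$ ($B{\left(b,c \right)} = 5 + 2 = 7$)
$K{\left(I \right)} = \frac{1}{7 + I}$ ($K{\left(I \right)} = \frac{1}{I + 7} = \frac{1}{7 + I}$)
$K{\left(E{\left(v \right)} \right)} W{\left(12 \right)} = \frac{1}{7 - 1} \left(-20\right) = \frac{1}{6} \left(-20\right) = - \frac{10}{3}$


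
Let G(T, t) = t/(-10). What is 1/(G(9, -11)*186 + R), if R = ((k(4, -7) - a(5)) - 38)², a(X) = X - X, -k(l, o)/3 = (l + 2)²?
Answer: 5/107603 ≈ 4.6467e-5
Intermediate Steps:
G(T, t) = -t/10 (G(T, t) = t*(-⅒) = -t/10)
k(l, o) = -3*(2 + l)² (k(l, o) = -3*(l + 2)² = -3*(2 + l)²)
a(X) = 0
R = 21316 (R = ((-3*(2 + 4)² - 1*0) - 38)² = ((-3*6² + 0) - 38)² = ((-3*36 + 0) - 38)² = ((-108 + 0) - 38)² = (-108 - 38)² = (-146)² = 21316)
1/(G(9, -11)*186 + R) = 1/(-⅒*(-11)*186 + 21316) = 1/((11/10)*186 + 21316) = 1/(1023/5 + 21316) = 1/(107603/5) = 5/107603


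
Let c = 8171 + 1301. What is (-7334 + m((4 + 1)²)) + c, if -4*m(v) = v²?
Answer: 7927/4 ≈ 1981.8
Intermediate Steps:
m(v) = -v²/4
c = 9472
(-7334 + m((4 + 1)²)) + c = (-7334 - (4 + 1)⁴/4) + 9472 = (-7334 - (5²)²/4) + 9472 = (-7334 - ¼*25²) + 9472 = (-7334 - ¼*625) + 9472 = (-7334 - 625/4) + 9472 = -29961/4 + 9472 = 7927/4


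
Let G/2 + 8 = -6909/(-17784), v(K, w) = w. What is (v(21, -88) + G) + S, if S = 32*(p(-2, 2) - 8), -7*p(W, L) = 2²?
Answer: -7832551/20748 ≈ -377.51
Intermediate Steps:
p(W, L) = -4/7 (p(W, L) = -⅐*2² = -⅐*4 = -4/7)
S = -1920/7 (S = 32*(-4/7 - 8) = 32*(-60/7) = -1920/7 ≈ -274.29)
G = -45121/2964 (G = -16 + 2*(-6909/(-17784)) = -16 + 2*(-6909*(-1/17784)) = -16 + 2*(2303/5928) = -16 + 2303/2964 = -45121/2964 ≈ -15.223)
(v(21, -88) + G) + S = (-88 - 45121/2964) - 1920/7 = -305953/2964 - 1920/7 = -7832551/20748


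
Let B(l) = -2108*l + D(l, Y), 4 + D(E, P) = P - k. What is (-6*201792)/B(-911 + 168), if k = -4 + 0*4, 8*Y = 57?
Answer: -9686016/12530009 ≈ -0.77303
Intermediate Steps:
Y = 57/8 (Y = (⅛)*57 = 57/8 ≈ 7.1250)
k = -4 (k = -4 + 0 = -4)
D(E, P) = P (D(E, P) = -4 + (P - 1*(-4)) = -4 + (P + 4) = -4 + (4 + P) = P)
B(l) = 57/8 - 2108*l (B(l) = -2108*l + 57/8 = 57/8 - 2108*l)
(-6*201792)/B(-911 + 168) = (-6*201792)/(57/8 - 2108*(-911 + 168)) = -1210752/(57/8 - 2108*(-743)) = -1210752/(57/8 + 1566244) = -1210752/12530009/8 = -1210752*8/12530009 = -9686016/12530009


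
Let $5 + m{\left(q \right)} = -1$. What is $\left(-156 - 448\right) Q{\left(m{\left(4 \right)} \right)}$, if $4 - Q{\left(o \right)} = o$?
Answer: $-6040$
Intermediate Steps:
$m{\left(q \right)} = -6$ ($m{\left(q \right)} = -5 - 1 = -6$)
$Q{\left(o \right)} = 4 - o$
$\left(-156 - 448\right) Q{\left(m{\left(4 \right)} \right)} = \left(-156 - 448\right) \left(4 - -6\right) = - 604 \left(4 + 6\right) = \left(-604\right) 10 = -6040$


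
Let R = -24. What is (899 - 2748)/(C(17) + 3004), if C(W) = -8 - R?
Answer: -1849/3020 ≈ -0.61225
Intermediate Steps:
C(W) = 16 (C(W) = -8 - 1*(-24) = -8 + 24 = 16)
(899 - 2748)/(C(17) + 3004) = (899 - 2748)/(16 + 3004) = -1849/3020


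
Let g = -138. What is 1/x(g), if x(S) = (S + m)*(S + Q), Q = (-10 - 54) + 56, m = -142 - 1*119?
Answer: 1/58254 ≈ 1.7166e-5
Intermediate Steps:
m = -261 (m = -142 - 119 = -261)
Q = -8 (Q = -64 + 56 = -8)
x(S) = (-261 + S)*(-8 + S) (x(S) = (S - 261)*(S - 8) = (-261 + S)*(-8 + S))
1/x(g) = 1/(2088 + (-138)**2 - 269*(-138)) = 1/(2088 + 19044 + 37122) = 1/58254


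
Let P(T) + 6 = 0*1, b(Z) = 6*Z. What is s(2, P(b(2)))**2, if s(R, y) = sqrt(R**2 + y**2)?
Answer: 40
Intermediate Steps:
P(T) = -6 (P(T) = -6 + 0*1 = -6 + 0 = -6)
s(2, P(b(2)))**2 = (sqrt(2**2 + (-6)**2))**2 = (sqrt(4 + 36))**2 = (sqrt(40))**2 = (2*sqrt(10))**2 = 40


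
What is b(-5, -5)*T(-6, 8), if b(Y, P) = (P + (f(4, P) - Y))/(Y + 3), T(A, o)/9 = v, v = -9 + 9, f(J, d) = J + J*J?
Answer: 0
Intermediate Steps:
f(J, d) = J + J²
v = 0
T(A, o) = 0 (T(A, o) = 9*0 = 0)
b(Y, P) = (20 + P - Y)/(3 + Y) (b(Y, P) = (P + (4*(1 + 4) - Y))/(Y + 3) = (P + (4*5 - Y))/(3 + Y) = (P + (20 - Y))/(3 + Y) = (20 + P - Y)/(3 + Y))
b(-5, -5)*T(-6, 8) = ((20 - 5 - 1*(-5))/(3 - 5))*0 = ((20 - 5 + 5)/(-2))*0 = -½*20*0 = -10*0 = 0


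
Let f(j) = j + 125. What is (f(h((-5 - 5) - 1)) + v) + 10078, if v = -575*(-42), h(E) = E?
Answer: 34342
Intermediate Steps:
f(j) = 125 + j
v = 24150
(f(h((-5 - 5) - 1)) + v) + 10078 = ((125 + ((-5 - 5) - 1)) + 24150) + 10078 = ((125 + (-10 - 1)) + 24150) + 10078 = ((125 - 11) + 24150) + 10078 = (114 + 24150) + 10078 = 24264 + 10078 = 34342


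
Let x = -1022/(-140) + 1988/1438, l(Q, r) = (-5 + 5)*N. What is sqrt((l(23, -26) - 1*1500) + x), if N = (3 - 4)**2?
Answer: 3*I*sqrt(8566144430)/7190 ≈ 38.618*I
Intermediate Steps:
N = 1 (N = (-1)**2 = 1)
l(Q, r) = 0 (l(Q, r) = (-5 + 5)*1 = 0*1 = 0)
x = 62427/7190 (x = -1022*(-1/140) + 1988*(1/1438) = 73/10 + 994/719 = 62427/7190 ≈ 8.6825)
sqrt((l(23, -26) - 1*1500) + x) = sqrt((0 - 1*1500) + 62427/7190) = sqrt((0 - 1500) + 62427/7190) = sqrt(-1500 + 62427/7190) = sqrt(-10722573/7190) = 3*I*sqrt(8566144430)/7190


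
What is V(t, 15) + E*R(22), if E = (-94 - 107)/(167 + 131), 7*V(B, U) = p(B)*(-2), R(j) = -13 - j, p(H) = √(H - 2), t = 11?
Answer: 47457/2086 ≈ 22.750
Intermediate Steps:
p(H) = √(-2 + H)
V(B, U) = -2*√(-2 + B)/7 (V(B, U) = (√(-2 + B)*(-2))/7 = (-2*√(-2 + B))/7 = -2*√(-2 + B)/7)
E = -201/298 ≈ -0.67450
V(t, 15) + E*R(22) = -2*√(-2 + 11)/7 - 201*(-13 - 1*22)/298 = -2*√9/7 - 201*(-13 - 22)/298 = -2/7*3 - 201/298*(-35) = -6/7 + 7035/298 = 47457/2086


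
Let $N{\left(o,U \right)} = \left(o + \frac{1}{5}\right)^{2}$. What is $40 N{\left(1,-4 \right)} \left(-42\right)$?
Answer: $- \frac{12096}{5} \approx -2419.2$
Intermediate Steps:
$N{\left(o,U \right)} = \left(\frac{1}{5} + o\right)^{2}$ ($N{\left(o,U \right)} = \left(o + \frac{1}{5}\right)^{2} = \left(\frac{1}{5} + o\right)^{2}$)
$40 N{\left(1,-4 \right)} \left(-42\right) = 40 \frac{\left(1 + 5 \cdot 1\right)^{2}}{25} \left(-42\right) = 40 \frac{\left(1 + 5\right)^{2}}{25} \left(-42\right) = 40 \frac{6^{2}}{25} \left(-42\right) = 40 \cdot \frac{1}{25} \cdot 36 \left(-42\right) = 40 \cdot \frac{36}{25} \left(-42\right) = \frac{288}{5} \left(-42\right) = - \frac{12096}{5}$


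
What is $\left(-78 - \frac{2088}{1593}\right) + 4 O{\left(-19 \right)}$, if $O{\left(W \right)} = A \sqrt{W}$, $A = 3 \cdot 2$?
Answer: $- \frac{14038}{177} + 24 i \sqrt{19} \approx -79.311 + 104.61 i$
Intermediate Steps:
$A = 6$
$O{\left(W \right)} = 6 \sqrt{W}$
$\left(-78 - \frac{2088}{1593}\right) + 4 O{\left(-19 \right)} = \left(-78 - \frac{2088}{1593}\right) + 4 \cdot 6 \sqrt{-19} = \left(-78 - \frac{232}{177}\right) + 4 \cdot 6 i \sqrt{19} = - \frac{14038}{177} + 24 i \sqrt{19}$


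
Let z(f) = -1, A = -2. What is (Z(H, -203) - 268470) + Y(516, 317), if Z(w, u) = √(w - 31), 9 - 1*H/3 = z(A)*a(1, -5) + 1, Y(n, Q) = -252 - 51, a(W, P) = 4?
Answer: -268773 + √5 ≈ -2.6877e+5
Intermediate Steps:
Y(n, Q) = -303
H = 36 (H = 27 - 3*(-1*4 + 1) = 27 - 3*(-4 + 1) = 27 - 3*(-3) = 27 + 9 = 36)
Z(w, u) = √(-31 + w)
(Z(H, -203) - 268470) + Y(516, 317) = (√(-31 + 36) - 268470) - 303 = (√5 - 268470) - 303 = (-268470 + √5) - 303 = -268773 + √5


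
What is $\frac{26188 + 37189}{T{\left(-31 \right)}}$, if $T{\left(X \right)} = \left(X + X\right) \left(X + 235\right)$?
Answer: $- \frac{63377}{12648} \approx -5.0108$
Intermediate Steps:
$T{\left(X \right)} = 2 X \left(235 + X\right)$
$\frac{26188 + 37189}{T{\left(-31 \right)}} = \frac{26188 + 37189}{2 \left(-31\right) \left(235 - 31\right)} = \frac{63377}{2 \left(-31\right) 204} = \frac{63377}{-12648} = 63377 \left(- \frac{1}{12648}\right) = - \frac{63377}{12648}$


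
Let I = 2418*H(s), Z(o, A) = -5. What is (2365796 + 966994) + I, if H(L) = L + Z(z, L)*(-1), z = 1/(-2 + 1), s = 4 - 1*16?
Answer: 3315864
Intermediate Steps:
s = -12 (s = 4 - 16 = -12)
z = -1 (z = 1/(-1) = -1)
H(L) = 5 + L (H(L) = L - 5*(-1) = L + 5 = 5 + L)
I = -16926 (I = 2418*(5 - 12) = 2418*(-7) = -16926)
(2365796 + 966994) + I = (2365796 + 966994) - 16926 = 3332790 - 16926 = 3315864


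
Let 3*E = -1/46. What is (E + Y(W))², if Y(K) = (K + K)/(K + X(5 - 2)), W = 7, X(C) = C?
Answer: 923521/476100 ≈ 1.9398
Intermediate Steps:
Y(K) = 2*K/(3 + K) (Y(K) = (K + K)/(K + (5 - 2)) = (2*K)/(K + 3) = (2*K)/(3 + K) = 2*K/(3 + K))
E = -1/138 (E = (-1/46)/3 = (-1*1/46)/3 = (⅓)*(-1/46) = -1/138 ≈ -0.0072464)
(E + Y(W))² = (-1/138 + 2*7/(3 + 7))² = (-1/138 + 2*7/10)² = (-1/138 + 2*7*(⅒))² = (-1/138 + 7/5)² = (961/690)² = 923521/476100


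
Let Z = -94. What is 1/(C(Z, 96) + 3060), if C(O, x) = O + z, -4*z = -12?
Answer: 1/2969 ≈ 0.00033681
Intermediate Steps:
z = 3 (z = -¼*(-12) = 3)
C(O, x) = 3 + O (C(O, x) = O + 3 = 3 + O)
1/(C(Z, 96) + 3060) = 1/((3 - 94) + 3060) = 1/(-91 + 3060) = 1/2969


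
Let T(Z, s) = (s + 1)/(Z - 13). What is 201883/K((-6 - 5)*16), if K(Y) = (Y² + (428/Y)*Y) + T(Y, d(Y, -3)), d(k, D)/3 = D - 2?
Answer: 5450841/847910 ≈ 6.4286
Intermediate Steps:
d(k, D) = -6 + 3*D (d(k, D) = 3*(D - 2) = 3*(-2 + D) = -6 + 3*D)
T(Z, s) = (1 + s)/(-13 + Z)
K(Y) = 428 + Y² - 14/(-13 + Y) (K(Y) = (Y² + (428/Y)*Y) + (1 + (-6 + 3*(-3)))/(-13 + Y) = (Y² + 428) + (1 + (-6 - 9))/(-13 + Y) = (428 + Y²) + (1 - 15)/(-13 + Y) = (428 + Y²) - 14/(-13 + Y) = 428 + Y² - 14/(-13 + Y))
201883/K((-6 - 5)*16) = 201883/(((-14 + (-13 + (-6 - 5)*16)*(428 + ((-6 - 5)*16)²))/(-13 + (-6 - 5)*16))) = 201883/(((-14 + (-13 - 11*16)*(428 + (-11*16)²))/(-13 - 11*16))) = 201883/(((-14 + (-13 - 176)*(428 + (-176)²))/(-13 - 176))) = 201883/(((-14 - 189*(428 + 30976))/(-189))) = 201883/((-(-14 - 189*31404)/189)) = 201883/((-(-14 - 5935356)/189)) = 201883/((-1/189*(-5935370))) = 201883/(847910/27) = 201883*(27/847910) = 5450841/847910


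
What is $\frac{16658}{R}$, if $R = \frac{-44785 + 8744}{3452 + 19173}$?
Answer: $- \frac{376887250}{36041} \approx -10457.0$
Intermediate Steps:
$R = - \frac{36041}{22625} \approx -1.593$
$\frac{16658}{R} = \frac{16658}{- \frac{36041}{22625}} = 16658 \left(- \frac{22625}{36041}\right) = - \frac{376887250}{36041}$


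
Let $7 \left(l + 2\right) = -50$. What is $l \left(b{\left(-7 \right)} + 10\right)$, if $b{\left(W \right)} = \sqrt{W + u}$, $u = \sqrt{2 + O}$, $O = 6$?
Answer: $- \frac{640}{7} - \frac{64 i \sqrt{7 - 2 \sqrt{2}}}{7} \approx -91.429 - 18.674 i$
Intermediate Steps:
$l = - \frac{64}{7}$ ($l = -2 + \frac{1}{7} \left(-50\right) = -2 - \frac{50}{7} = - \frac{64}{7} \approx -9.1429$)
$u = 2 \sqrt{2}$ ($u = \sqrt{2 + 6} = \sqrt{8} = 2 \sqrt{2} \approx 2.8284$)
$b{\left(W \right)} = \sqrt{W + 2 \sqrt{2}}$
$l \left(b{\left(-7 \right)} + 10\right) = - \frac{64 \left(\sqrt{-7 + 2 \sqrt{2}} + 10\right)}{7} = - \frac{64 \left(10 + \sqrt{-7 + 2 \sqrt{2}}\right)}{7} = - \frac{640}{7} - \frac{64 \sqrt{-7 + 2 \sqrt{2}}}{7}$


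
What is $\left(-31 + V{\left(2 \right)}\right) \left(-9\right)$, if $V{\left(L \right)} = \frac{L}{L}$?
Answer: $270$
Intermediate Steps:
$V{\left(L \right)} = 1$
$\left(-31 + V{\left(2 \right)}\right) \left(-9\right) = \left(-31 + 1\right) \left(-9\right) = \left(-30\right) \left(-9\right) = 270$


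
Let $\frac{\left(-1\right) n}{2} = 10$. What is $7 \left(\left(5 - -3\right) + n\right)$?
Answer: $-84$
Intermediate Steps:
$n = -20$ ($n = \left(-2\right) 10 = -20$)
$7 \left(\left(5 - -3\right) + n\right) = 7 \left(\left(5 - -3\right) - 20\right) = 7 \left(\left(5 + 3\right) - 20\right) = 7 \left(8 - 20\right) = 7 \left(-12\right) = -84$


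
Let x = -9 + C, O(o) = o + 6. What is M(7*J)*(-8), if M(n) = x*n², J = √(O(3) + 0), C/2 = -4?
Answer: 59976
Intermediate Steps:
C = -8 (C = 2*(-4) = -8)
O(o) = 6 + o
J = 3 (J = √((6 + 3) + 0) = √(9 + 0) = √9 = 3)
x = -17 (x = -9 - 8 = -17)
M(n) = -17*n²
M(7*J)*(-8) = -17*(7*3)²*(-8) = -17*21²*(-8) = -17*441*(-8) = -7497*(-8) = 59976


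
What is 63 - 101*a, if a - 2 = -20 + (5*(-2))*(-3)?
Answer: -1149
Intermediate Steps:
a = 12 (a = 2 + (-20 + (5*(-2))*(-3)) = 2 + (-20 - 10*(-3)) = 2 + (-20 + 30) = 2 + 10 = 12)
63 - 101*a = 63 - 101*12 = 63 - 1212 = -1149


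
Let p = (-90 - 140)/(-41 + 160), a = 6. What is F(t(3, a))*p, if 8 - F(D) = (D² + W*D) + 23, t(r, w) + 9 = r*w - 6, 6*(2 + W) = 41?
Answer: 1265/17 ≈ 74.412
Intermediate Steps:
W = 29/6 (W = -2 + (⅙)*41 = -2 + 41/6 = 29/6 ≈ 4.8333)
t(r, w) = -15 + r*w (t(r, w) = -9 + (r*w - 6) = -9 + (-6 + r*w) = -15 + r*w)
F(D) = -15 - D² - 29*D/6 (F(D) = 8 - ((D² + 29*D/6) + 23) = 8 - (23 + D² + 29*D/6) = 8 + (-23 - D² - 29*D/6) = -15 - D² - 29*D/6)
p = -230/119 ≈ -1.9328
F(t(3, a))*p = (-15 - (-15 + 3*6)² - 29*(-15 + 3*6)/6)*(-230/119) = (-15 - (-15 + 18)² - 29*(-15 + 18)/6)*(-230/119) = (-15 - 1*3² - 29/6*3)*(-230/119) = (-15 - 1*9 - 29/2)*(-230/119) = (-15 - 9 - 29/2)*(-230/119) = -77/2*(-230/119) = 1265/17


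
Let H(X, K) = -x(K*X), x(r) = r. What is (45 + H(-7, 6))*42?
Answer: 3654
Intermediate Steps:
H(X, K) = -K*X
(45 + H(-7, 6))*42 = (45 - 1*6*(-7))*42 = (45 + 42)*42 = 87*42 = 3654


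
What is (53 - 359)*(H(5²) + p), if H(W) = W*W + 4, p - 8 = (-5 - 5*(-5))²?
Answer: -317322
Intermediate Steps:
p = 408 (p = 8 + (-5 - 5*(-5))² = 8 + (-5 + 25)² = 8 + 20² = 8 + 400 = 408)
H(W) = 4 + W² (H(W) = W² + 4 = 4 + W²)
(53 - 359)*(H(5²) + p) = (53 - 359)*((4 + (5²)²) + 408) = -306*((4 + 25²) + 408) = -306*((4 + 625) + 408) = -306*(629 + 408) = -306*1037 = -317322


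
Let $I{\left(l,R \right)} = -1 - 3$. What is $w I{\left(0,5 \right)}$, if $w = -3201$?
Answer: $12804$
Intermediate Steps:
$I{\left(l,R \right)} = -4$
$w I{\left(0,5 \right)} = \left(-3201\right) \left(-4\right) = 12804$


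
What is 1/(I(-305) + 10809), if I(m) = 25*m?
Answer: 1/3184 ≈ 0.00031407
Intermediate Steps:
1/(I(-305) + 10809) = 1/(25*(-305) + 10809) = 1/(-7625 + 10809) = 1/3184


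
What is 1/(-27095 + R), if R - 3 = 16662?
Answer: -1/10430 ≈ -9.5877e-5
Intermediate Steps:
R = 16665 (R = 3 + 16662 = 16665)
1/(-27095 + R) = 1/(-27095 + 16665) = 1/(-10430) = -1/10430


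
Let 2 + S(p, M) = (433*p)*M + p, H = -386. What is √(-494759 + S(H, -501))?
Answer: 3*√9248999 ≈ 9123.7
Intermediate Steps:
S(p, M) = -2 + p + 433*M*p (S(p, M) = -2 + ((433*p)*M + p) = -2 + (433*M*p + p) = -2 + (p + 433*M*p) = -2 + p + 433*M*p)
√(-494759 + S(H, -501)) = √(-494759 + (-2 - 386 + 433*(-501)*(-386))) = √(-494759 + (-2 - 386 + 83736138)) = √(-494759 + 83735750) = √83240991 = 3*√9248999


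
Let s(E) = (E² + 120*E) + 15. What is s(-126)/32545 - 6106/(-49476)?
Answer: 118432883/805098210 ≈ 0.14710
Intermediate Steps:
s(E) = 15 + E² + 120*E
s(-126)/32545 - 6106/(-49476) = (15 + (-126)² + 120*(-126))/32545 - 6106/(-49476) = (15 + 15876 - 15120)*(1/32545) - 6106*(-1/49476) = 771*(1/32545) + 3053/24738 = 771/32545 + 3053/24738 = 118432883/805098210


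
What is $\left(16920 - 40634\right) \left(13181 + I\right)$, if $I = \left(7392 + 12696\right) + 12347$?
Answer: $-1081737824$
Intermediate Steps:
$I = 32435$ ($I = 20088 + 12347 = 32435$)
$\left(16920 - 40634\right) \left(13181 + I\right) = \left(16920 - 40634\right) \left(13181 + 32435\right) = \left(-23714\right) 45616 = -1081737824$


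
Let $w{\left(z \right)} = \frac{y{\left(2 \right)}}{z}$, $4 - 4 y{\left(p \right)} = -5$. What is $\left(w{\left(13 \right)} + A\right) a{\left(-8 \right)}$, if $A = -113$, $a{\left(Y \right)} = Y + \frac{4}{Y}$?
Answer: $\frac{99739}{104} \approx 959.03$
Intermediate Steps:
$y{\left(p \right)} = \frac{9}{4}$ ($y{\left(p \right)} = 1 - - \frac{5}{4} = 1 + \frac{5}{4} = \frac{9}{4}$)
$w{\left(z \right)} = \frac{9}{4 z}$
$\left(w{\left(13 \right)} + A\right) a{\left(-8 \right)} = \left(\frac{9}{4 \cdot 13} - 113\right) \left(-8 + \frac{4}{-8}\right) = \left(\frac{9}{4} \cdot \frac{1}{13} - 113\right) \left(-8 + 4 \left(- \frac{1}{8}\right)\right) = \left(\frac{9}{52} - 113\right) \left(-8 - \frac{1}{2}\right) = \left(- \frac{5867}{52}\right) \left(- \frac{17}{2}\right) = \frac{99739}{104}$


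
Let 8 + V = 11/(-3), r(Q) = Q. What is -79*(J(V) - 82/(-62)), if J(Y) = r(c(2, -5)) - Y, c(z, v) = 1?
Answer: -102779/93 ≈ -1105.2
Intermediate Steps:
V = -35/3 (V = -8 + 11/(-3) = -8 + 11*(-⅓) = -8 - 11/3 = -35/3 ≈ -11.667)
J(Y) = 1 - Y
-79*(J(V) - 82/(-62)) = -79*((1 - 1*(-35/3)) - 82/(-62)) = -79*((1 + 35/3) - 82*(-1/62)) = -79*(38/3 + 41/31) = -79*1301/93 = -102779/93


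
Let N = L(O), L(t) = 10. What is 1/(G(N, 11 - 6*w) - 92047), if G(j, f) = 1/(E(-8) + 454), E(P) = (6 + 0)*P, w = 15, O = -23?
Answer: -406/37371081 ≈ -1.0864e-5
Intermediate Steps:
N = 10
E(P) = 6*P
G(j, f) = 1/406 (G(j, f) = 1/(6*(-8) + 454) = 1/(-48 + 454) = 1/406)
1/(G(N, 11 - 6*w) - 92047) = 1/(1/406 - 92047) = 1/(-37371081/406) = -406/37371081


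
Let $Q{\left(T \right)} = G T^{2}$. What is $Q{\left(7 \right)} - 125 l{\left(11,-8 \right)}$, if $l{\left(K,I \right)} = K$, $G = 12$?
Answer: $-787$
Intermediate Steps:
$Q{\left(T \right)} = 12 T^{2}$
$Q{\left(7 \right)} - 125 l{\left(11,-8 \right)} = 12 \cdot 7^{2} - 1375 = 12 \cdot 49 - 1375 = 588 - 1375 = -787$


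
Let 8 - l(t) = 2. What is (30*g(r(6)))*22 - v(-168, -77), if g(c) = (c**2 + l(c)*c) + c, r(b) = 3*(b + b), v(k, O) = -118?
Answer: 1021798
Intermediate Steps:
l(t) = 6 (l(t) = 8 - 1*2 = 8 - 2 = 6)
r(b) = 6*b (r(b) = 3*(2*b) = 6*b)
g(c) = c**2 + 7*c (g(c) = (c**2 + 6*c) + c = c**2 + 7*c)
(30*g(r(6)))*22 - v(-168, -77) = (30*((6*6)*(7 + 6*6)))*22 - 1*(-118) = (30*(36*(7 + 36)))*22 + 118 = (30*(36*43))*22 + 118 = (30*1548)*22 + 118 = 46440*22 + 118 = 1021680 + 118 = 1021798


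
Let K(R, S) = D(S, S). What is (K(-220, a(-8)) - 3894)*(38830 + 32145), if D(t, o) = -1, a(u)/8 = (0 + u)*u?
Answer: -276447625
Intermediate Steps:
a(u) = 8*u**2 (a(u) = 8*((0 + u)*u) = 8*(u*u) = 8*u**2)
K(R, S) = -1
(K(-220, a(-8)) - 3894)*(38830 + 32145) = (-1 - 3894)*(38830 + 32145) = -3895*70975 = -276447625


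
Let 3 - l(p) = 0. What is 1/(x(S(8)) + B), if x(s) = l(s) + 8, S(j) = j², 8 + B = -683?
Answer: -1/680 ≈ -0.0014706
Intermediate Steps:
B = -691 (B = -8 - 683 = -691)
l(p) = 3 (l(p) = 3 - 1*0 = 3 + 0 = 3)
x(s) = 11 (x(s) = 3 + 8 = 11)
1/(x(S(8)) + B) = 1/(11 - 691) = 1/(-680) = -1/680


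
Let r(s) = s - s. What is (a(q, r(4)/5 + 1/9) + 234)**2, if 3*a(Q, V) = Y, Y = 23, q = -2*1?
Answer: 525625/9 ≈ 58403.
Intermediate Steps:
r(s) = 0
q = -2
a(Q, V) = 23/3 (a(Q, V) = (1/3)*23 = 23/3)
(a(q, r(4)/5 + 1/9) + 234)**2 = (23/3 + 234)**2 = (725/3)**2 = 525625/9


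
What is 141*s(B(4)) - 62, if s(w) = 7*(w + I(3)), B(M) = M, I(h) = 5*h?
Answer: 18691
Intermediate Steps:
s(w) = 105 + 7*w (s(w) = 7*(w + 5*3) = 7*(w + 15) = 7*(15 + w) = 105 + 7*w)
141*s(B(4)) - 62 = 141*(105 + 7*4) - 62 = 141*(105 + 28) - 62 = 141*133 - 62 = 18753 - 62 = 18691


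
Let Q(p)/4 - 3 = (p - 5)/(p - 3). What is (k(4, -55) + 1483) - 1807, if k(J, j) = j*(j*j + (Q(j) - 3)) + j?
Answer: -4856821/29 ≈ -1.6748e+5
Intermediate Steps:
Q(p) = 12 + 4*(-5 + p)/(-3 + p) (Q(p) = 12 + 4*((p - 5)/(p - 3)) = 12 + 4*((-5 + p)/(-3 + p)) = 12 + 4*(-5 + p)/(-3 + p))
k(J, j) = j + j*(-3 + j**2 + 8*(-7 + 2*j)/(-3 + j)) (k(J, j) = j*(j*j + (8*(-7 + 2*j)/(-3 + j) - 3)) + j = j*(j**2 + (-3 + 8*(-7 + 2*j)/(-3 + j))) + j = j*(-3 + j**2 + 8*(-7 + 2*j)/(-3 + j)) + j = j + j*(-3 + j**2 + 8*(-7 + 2*j)/(-3 + j)))
(k(4, -55) + 1483) - 1807 = (-55*(-56 + 16*(-55) + (-3 - 55)*(-2 + (-55)**2))/(-3 - 55) + 1483) - 1807 = (-55*(-56 - 880 - 58*(-2 + 3025))/(-58) + 1483) - 1807 = (-55*(-1/58)*(-56 - 880 - 58*3023) + 1483) - 1807 = (-55*(-1/58)*(-56 - 880 - 175334) + 1483) - 1807 = (-55*(-1/58)*(-176270) + 1483) - 1807 = (-4847425/29 + 1483) - 1807 = -4804418/29 - 1807 = -4856821/29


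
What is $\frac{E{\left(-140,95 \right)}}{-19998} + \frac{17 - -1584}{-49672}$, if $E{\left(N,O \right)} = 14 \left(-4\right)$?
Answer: $- \frac{14617583}{496670328} \approx -0.029431$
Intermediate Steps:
$E{\left(N,O \right)} = -56$
$\frac{E{\left(-140,95 \right)}}{-19998} + \frac{17 - -1584}{-49672} = - \frac{56}{-19998} + \frac{17 - -1584}{-49672} = \left(-56\right) \left(- \frac{1}{19998}\right) + \left(17 + 1584\right) \left(- \frac{1}{49672}\right) = \frac{28}{9999} + 1601 \left(- \frac{1}{49672}\right) = \frac{28}{9999} - \frac{1601}{49672} = - \frac{14617583}{496670328}$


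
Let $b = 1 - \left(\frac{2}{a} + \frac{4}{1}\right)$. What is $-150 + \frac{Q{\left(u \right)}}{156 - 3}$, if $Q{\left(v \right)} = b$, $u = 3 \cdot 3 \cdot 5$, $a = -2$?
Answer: $- \frac{22952}{153} \approx -150.01$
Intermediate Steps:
$u = 45$ ($u = 9 \cdot 5 = 45$)
$b = -2$ ($b = 1 - \left(\frac{2}{-2} + \frac{4}{1}\right) = 1 - \left(2 \left(- \frac{1}{2}\right) + 4 \cdot 1\right) = 1 - \left(-1 + 4\right) = 1 - 3 = -2$)
$Q{\left(v \right)} = -2$
$-150 + \frac{Q{\left(u \right)}}{156 - 3} = -150 - \frac{2}{156 - 3} = -150 - \frac{2}{153} = - \frac{22952}{153}$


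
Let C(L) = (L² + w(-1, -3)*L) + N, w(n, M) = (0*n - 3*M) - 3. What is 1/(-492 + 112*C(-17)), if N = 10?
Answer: 1/21572 ≈ 4.6356e-5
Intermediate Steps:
w(n, M) = -3 - 3*M (w(n, M) = (0 - 3*M) - 3 = -3*M - 3 = -3 - 3*M)
C(L) = 10 + L² + 6*L (C(L) = (L² + (-3 - 3*(-3))*L) + 10 = (L² + (-3 + 9)*L) + 10 = (L² + 6*L) + 10 = 10 + L² + 6*L)
1/(-492 + 112*C(-17)) = 1/(-492 + 112*(10 + (-17)² + 6*(-17))) = 1/(-492 + 112*(10 + 289 - 102)) = 1/(-492 + 112*197) = 1/(-492 + 22064) = 1/21572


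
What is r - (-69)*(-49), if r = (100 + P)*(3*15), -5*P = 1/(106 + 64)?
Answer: 190221/170 ≈ 1118.9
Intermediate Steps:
P = -1/850 (P = -1/(5*(106 + 64)) = -1/5/170 = -1/5*1/170 = -1/850 ≈ -0.0011765)
r = 764991/170 (r = (100 - 1/850)*(3*15) = (84999/850)*45 = 764991/170 ≈ 4499.9)
r - (-69)*(-49) = 764991/170 - (-69)*(-49) = 764991/170 - 1*3381 = 764991/170 - 3381 = 190221/170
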